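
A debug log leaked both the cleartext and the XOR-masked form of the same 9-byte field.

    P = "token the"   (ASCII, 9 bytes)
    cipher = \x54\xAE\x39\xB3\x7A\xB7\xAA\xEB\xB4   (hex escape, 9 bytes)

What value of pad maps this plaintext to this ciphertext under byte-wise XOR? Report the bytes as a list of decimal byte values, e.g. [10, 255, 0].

Since cipher = P ⊕ pad, XORing both sides with P gives pad = P ⊕ cipher.
74 xor 54 = 20
6f xor ae = c1
6b xor 39 = 52
65 xor b3 = d6
6e xor 7a = 14
20 xor b7 = 97
74 xor aa = de
68 xor eb = 83
65 xor b4 = d1

[32, 193, 82, 214, 20, 151, 222, 131, 209]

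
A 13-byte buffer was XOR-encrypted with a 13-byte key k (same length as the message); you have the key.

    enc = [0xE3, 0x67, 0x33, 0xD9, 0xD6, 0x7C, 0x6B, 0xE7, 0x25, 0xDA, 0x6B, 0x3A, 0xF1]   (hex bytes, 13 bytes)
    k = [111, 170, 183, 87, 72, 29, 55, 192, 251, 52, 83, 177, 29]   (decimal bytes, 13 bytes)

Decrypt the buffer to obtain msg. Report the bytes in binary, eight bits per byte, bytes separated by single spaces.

e3 XOR 6f = 8c
67 XOR aa = cd
33 XOR b7 = 84
d9 XOR 57 = 8e
d6 XOR 48 = 9e
7c XOR 1d = 61
6b XOR 37 = 5c
e7 XOR c0 = 27
25 XOR fb = de
da XOR 34 = ee
6b XOR 53 = 38
3a XOR b1 = 8b
f1 XOR 1d = ec

10001100 11001101 10000100 10001110 10011110 01100001 01011100 00100111 11011110 11101110 00111000 10001011 11101100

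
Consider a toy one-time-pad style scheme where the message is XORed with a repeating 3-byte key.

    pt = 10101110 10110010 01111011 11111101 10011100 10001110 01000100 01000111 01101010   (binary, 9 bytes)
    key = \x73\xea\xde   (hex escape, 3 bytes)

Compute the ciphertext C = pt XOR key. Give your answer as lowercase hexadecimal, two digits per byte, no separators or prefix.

dd58a58e765037adb4

The 3-byte key repeats, so the effective keystream is 73 ea de 73 ea de 73 ea de.
byte 0: ae XOR 73 = dd
byte 1: b2 XOR ea = 58
byte 2: 7b XOR de = a5
byte 3: fd XOR 73 = 8e
byte 4: 9c XOR ea = 76
byte 5: 8e XOR de = 50
byte 6: 44 XOR 73 = 37
byte 7: 47 XOR ea = ad
byte 8: 6a XOR de = b4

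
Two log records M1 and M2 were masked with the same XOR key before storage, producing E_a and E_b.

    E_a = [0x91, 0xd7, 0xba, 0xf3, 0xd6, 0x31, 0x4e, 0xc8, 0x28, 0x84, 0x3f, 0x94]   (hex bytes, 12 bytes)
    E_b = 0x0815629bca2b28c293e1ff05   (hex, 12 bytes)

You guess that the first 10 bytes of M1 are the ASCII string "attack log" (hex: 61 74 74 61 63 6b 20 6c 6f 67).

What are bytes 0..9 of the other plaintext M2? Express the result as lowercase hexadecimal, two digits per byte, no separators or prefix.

First, E_a ⊕ E_b = (M1 ⊕ K) ⊕ (M2 ⊕ K) = M1 ⊕ M2, so the key drops out. Then M2 = (M1 ⊕ M2) ⊕ M1 over the first 10 bytes.
byte 0: (91 ⊕ 08) ⊕ 61 = 99 ⊕ 61 = f8
byte 1: (d7 ⊕ 15) ⊕ 74 = c2 ⊕ 74 = b6
byte 2: (ba ⊕ 62) ⊕ 74 = d8 ⊕ 74 = ac
byte 3: (f3 ⊕ 9b) ⊕ 61 = 68 ⊕ 61 = 09
byte 4: (d6 ⊕ ca) ⊕ 63 = 1c ⊕ 63 = 7f
byte 5: (31 ⊕ 2b) ⊕ 6b = 1a ⊕ 6b = 71
byte 6: (4e ⊕ 28) ⊕ 20 = 66 ⊕ 20 = 46
byte 7: (c8 ⊕ c2) ⊕ 6c = 0a ⊕ 6c = 66
byte 8: (28 ⊕ 93) ⊕ 6f = bb ⊕ 6f = d4
byte 9: (84 ⊕ e1) ⊕ 67 = 65 ⊕ 67 = 02

f8b6ac097f714666d402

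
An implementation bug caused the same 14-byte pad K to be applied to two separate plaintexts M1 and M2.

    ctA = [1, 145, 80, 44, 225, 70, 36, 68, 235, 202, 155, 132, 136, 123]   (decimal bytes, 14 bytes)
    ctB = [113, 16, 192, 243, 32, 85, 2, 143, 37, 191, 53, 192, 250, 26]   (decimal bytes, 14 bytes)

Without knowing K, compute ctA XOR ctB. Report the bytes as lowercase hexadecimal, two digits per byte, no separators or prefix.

708190dfc11326cbce75ae447261

ctA ⊕ ctB = (M1 ⊕ K) ⊕ (M2 ⊕ K) = M1 ⊕ M2 — the shared key cancels under XOR.
  1 xor 113 = 112
145 xor  16 = 129
 80 xor 192 = 144
 44 xor 243 = 223
225 xor  32 = 193
 70 xor  85 =  19
 36 xor   2 =  38
 68 xor 143 = 203
235 xor  37 = 206
202 xor 191 = 117
155 xor  53 = 174
132 xor 192 =  68
136 xor 250 = 114
123 xor  26 =  97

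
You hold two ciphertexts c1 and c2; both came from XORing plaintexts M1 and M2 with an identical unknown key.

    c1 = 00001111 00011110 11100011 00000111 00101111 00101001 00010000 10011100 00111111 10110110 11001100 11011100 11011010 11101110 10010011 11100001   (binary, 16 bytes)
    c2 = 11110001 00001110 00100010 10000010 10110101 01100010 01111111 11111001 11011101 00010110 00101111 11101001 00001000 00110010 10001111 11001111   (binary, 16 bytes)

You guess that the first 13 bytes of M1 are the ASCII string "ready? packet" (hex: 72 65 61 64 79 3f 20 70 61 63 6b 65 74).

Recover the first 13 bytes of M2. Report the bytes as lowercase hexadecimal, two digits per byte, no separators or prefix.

8c75a0e1e3744f1583c38850a6

First, c1 ⊕ c2 = (M1 ⊕ K) ⊕ (M2 ⊕ K) = M1 ⊕ M2, so the key drops out. Then M2 = (M1 ⊕ M2) ⊕ M1 over the first 13 bytes.
byte 0: (0f XOR f1) XOR 72 = fe XOR 72 = 8c
byte 1: (1e XOR 0e) XOR 65 = 10 XOR 65 = 75
byte 2: (e3 XOR 22) XOR 61 = c1 XOR 61 = a0
byte 3: (07 XOR 82) XOR 64 = 85 XOR 64 = e1
byte 4: (2f XOR b5) XOR 79 = 9a XOR 79 = e3
byte 5: (29 XOR 62) XOR 3f = 4b XOR 3f = 74
byte 6: (10 XOR 7f) XOR 20 = 6f XOR 20 = 4f
byte 7: (9c XOR f9) XOR 70 = 65 XOR 70 = 15
byte 8: (3f XOR dd) XOR 61 = e2 XOR 61 = 83
byte 9: (b6 XOR 16) XOR 63 = a0 XOR 63 = c3
byte 10: (cc XOR 2f) XOR 6b = e3 XOR 6b = 88
byte 11: (dc XOR e9) XOR 65 = 35 XOR 65 = 50
byte 12: (da XOR 08) XOR 74 = d2 XOR 74 = a6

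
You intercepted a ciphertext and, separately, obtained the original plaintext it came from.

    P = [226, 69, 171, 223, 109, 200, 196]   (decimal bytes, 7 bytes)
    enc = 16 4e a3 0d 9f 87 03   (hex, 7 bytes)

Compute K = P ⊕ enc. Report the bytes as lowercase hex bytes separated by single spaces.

f4 0b 08 d2 f2 4f c7

Since enc = P ⊕ K, XORing both sides with P gives K = P ⊕ enc.
byte 0: 11100010 XOR 00010110 = 11110100
byte 1: 01000101 XOR 01001110 = 00001011
byte 2: 10101011 XOR 10100011 = 00001000
byte 3: 11011111 XOR 00001101 = 11010010
byte 4: 01101101 XOR 10011111 = 11110010
byte 5: 11001000 XOR 10000111 = 01001111
byte 6: 11000100 XOR 00000011 = 11000111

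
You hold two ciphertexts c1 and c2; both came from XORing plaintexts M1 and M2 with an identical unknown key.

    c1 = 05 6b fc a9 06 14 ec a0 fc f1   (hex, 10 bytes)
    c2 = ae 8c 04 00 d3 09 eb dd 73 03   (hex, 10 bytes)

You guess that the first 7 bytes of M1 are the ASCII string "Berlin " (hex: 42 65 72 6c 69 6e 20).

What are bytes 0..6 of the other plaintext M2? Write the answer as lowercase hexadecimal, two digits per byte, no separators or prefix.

e9828ac5bc7327

First, c1 ⊕ c2 = (M1 ⊕ K) ⊕ (M2 ⊕ K) = M1 ⊕ M2, so the key drops out. Then M2 = (M1 ⊕ M2) ⊕ M1 over the first 7 bytes.
byte 0: (05 XOR ae) XOR 42 = ab XOR 42 = e9
byte 1: (6b XOR 8c) XOR 65 = e7 XOR 65 = 82
byte 2: (fc XOR 04) XOR 72 = f8 XOR 72 = 8a
byte 3: (a9 XOR 00) XOR 6c = a9 XOR 6c = c5
byte 4: (06 XOR d3) XOR 69 = d5 XOR 69 = bc
byte 5: (14 XOR 09) XOR 6e = 1d XOR 6e = 73
byte 6: (ec XOR eb) XOR 20 = 07 XOR 20 = 27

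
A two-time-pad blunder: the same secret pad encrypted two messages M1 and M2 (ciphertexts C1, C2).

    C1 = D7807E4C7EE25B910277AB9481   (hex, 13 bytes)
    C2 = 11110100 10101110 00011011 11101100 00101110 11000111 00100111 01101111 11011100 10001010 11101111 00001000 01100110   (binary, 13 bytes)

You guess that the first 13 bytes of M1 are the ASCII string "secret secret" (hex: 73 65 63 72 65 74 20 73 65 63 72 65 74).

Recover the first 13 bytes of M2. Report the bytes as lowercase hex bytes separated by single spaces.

First, C1 ⊕ C2 = (M1 ⊕ K) ⊕ (M2 ⊕ K) = M1 ⊕ M2, so the key drops out. Then M2 = (M1 ⊕ M2) ⊕ M1 over the first 13 bytes.
byte 0: (d7 ^ f4) ^ 73 = 23 ^ 73 = 50
byte 1: (80 ^ ae) ^ 65 = 2e ^ 65 = 4b
byte 2: (7e ^ 1b) ^ 63 = 65 ^ 63 = 06
byte 3: (4c ^ ec) ^ 72 = a0 ^ 72 = d2
byte 4: (7e ^ 2e) ^ 65 = 50 ^ 65 = 35
byte 5: (e2 ^ c7) ^ 74 = 25 ^ 74 = 51
byte 6: (5b ^ 27) ^ 20 = 7c ^ 20 = 5c
byte 7: (91 ^ 6f) ^ 73 = fe ^ 73 = 8d
byte 8: (02 ^ dc) ^ 65 = de ^ 65 = bb
byte 9: (77 ^ 8a) ^ 63 = fd ^ 63 = 9e
byte 10: (ab ^ ef) ^ 72 = 44 ^ 72 = 36
byte 11: (94 ^ 08) ^ 65 = 9c ^ 65 = f9
byte 12: (81 ^ 66) ^ 74 = e7 ^ 74 = 93

50 4b 06 d2 35 51 5c 8d bb 9e 36 f9 93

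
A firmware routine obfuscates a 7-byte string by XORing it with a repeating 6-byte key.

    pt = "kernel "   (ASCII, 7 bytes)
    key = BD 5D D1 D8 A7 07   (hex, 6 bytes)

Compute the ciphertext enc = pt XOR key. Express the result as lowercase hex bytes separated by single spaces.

d6 38 a3 b6 c2 6b 9d

The 6-byte key repeats, so the effective keystream is bd 5d d1 d8 a7 07 bd.
byte 0: 01101011 XOR 10111101 = 11010110
byte 1: 01100101 XOR 01011101 = 00111000
byte 2: 01110010 XOR 11010001 = 10100011
byte 3: 01101110 XOR 11011000 = 10110110
byte 4: 01100101 XOR 10100111 = 11000010
byte 5: 01101100 XOR 00000111 = 01101011
byte 6: 00100000 XOR 10111101 = 10011101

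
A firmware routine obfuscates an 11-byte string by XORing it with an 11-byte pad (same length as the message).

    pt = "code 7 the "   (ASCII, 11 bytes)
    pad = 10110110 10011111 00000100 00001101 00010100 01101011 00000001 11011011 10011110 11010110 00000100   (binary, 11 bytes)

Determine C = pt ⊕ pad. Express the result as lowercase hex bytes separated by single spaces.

 99 ^ 182 = 213
111 ^ 159 = 240
100 ^   4 =  96
101 ^  13 = 104
 32 ^  20 =  52
 55 ^ 107 =  92
 32 ^   1 =  33
116 ^ 219 = 175
104 ^ 158 = 246
101 ^ 214 = 179
 32 ^   4 =  36

d5 f0 60 68 34 5c 21 af f6 b3 24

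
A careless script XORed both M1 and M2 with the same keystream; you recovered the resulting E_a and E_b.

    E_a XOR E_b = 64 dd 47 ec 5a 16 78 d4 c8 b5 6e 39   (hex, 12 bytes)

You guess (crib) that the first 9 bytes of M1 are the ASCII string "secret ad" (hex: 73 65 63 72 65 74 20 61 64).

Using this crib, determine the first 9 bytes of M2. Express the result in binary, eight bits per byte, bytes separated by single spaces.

00010111 10111000 00100100 10011110 00111111 01100010 01011000 10110101 10101100

Since E_a ⊕ E_b = M1 ⊕ M2, XORing with the guessed M1 bytes yields the corresponding M2 bytes: M2 = (E_a ⊕ E_b) ⊕ M1.
byte 0: 01100100 ⊕ 01110011 = 00010111
byte 1: 11011101 ⊕ 01100101 = 10111000
byte 2: 01000111 ⊕ 01100011 = 00100100
byte 3: 11101100 ⊕ 01110010 = 10011110
byte 4: 01011010 ⊕ 01100101 = 00111111
byte 5: 00010110 ⊕ 01110100 = 01100010
byte 6: 01111000 ⊕ 00100000 = 01011000
byte 7: 11010100 ⊕ 01100001 = 10110101
byte 8: 11001000 ⊕ 01100100 = 10101100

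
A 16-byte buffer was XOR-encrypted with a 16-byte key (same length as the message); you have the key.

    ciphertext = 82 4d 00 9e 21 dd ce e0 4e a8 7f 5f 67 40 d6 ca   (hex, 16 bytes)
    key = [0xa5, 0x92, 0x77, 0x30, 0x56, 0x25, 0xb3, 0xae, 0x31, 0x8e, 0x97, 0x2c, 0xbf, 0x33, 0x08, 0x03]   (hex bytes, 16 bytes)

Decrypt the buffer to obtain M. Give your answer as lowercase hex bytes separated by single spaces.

XOR is its own inverse, so applying the key byte-wise gives the result directly.
byte 0: 82 XOR a5 = 27
byte 1: 4d XOR 92 = df
byte 2: 00 XOR 77 = 77
byte 3: 9e XOR 30 = ae
byte 4: 21 XOR 56 = 77
byte 5: dd XOR 25 = f8
byte 6: ce XOR b3 = 7d
byte 7: e0 XOR ae = 4e
byte 8: 4e XOR 31 = 7f
byte 9: a8 XOR 8e = 26
byte 10: 7f XOR 97 = e8
byte 11: 5f XOR 2c = 73
byte 12: 67 XOR bf = d8
byte 13: 40 XOR 33 = 73
byte 14: d6 XOR 08 = de
byte 15: ca XOR 03 = c9

27 df 77 ae 77 f8 7d 4e 7f 26 e8 73 d8 73 de c9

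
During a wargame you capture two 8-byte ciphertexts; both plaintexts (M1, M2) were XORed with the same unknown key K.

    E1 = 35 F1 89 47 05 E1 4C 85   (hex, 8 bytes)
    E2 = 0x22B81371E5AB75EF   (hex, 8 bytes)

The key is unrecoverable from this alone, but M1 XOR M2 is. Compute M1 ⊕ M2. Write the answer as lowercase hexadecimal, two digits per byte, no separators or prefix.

E1 ⊕ E2 = (M1 ⊕ K) ⊕ (M2 ⊕ K) = M1 ⊕ M2 — the shared key cancels under XOR.
byte 0:  53 XOR  34 =  23
byte 1: 241 XOR 184 =  73
byte 2: 137 XOR  19 = 154
byte 3:  71 XOR 113 =  54
byte 4:   5 XOR 229 = 224
byte 5: 225 XOR 171 =  74
byte 6:  76 XOR 117 =  57
byte 7: 133 XOR 239 = 106

17499a36e04a396a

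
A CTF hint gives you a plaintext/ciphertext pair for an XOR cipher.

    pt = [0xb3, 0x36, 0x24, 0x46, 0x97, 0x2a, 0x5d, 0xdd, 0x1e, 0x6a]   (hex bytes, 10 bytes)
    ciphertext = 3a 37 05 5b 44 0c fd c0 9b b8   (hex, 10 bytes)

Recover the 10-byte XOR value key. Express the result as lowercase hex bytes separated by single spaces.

Since ciphertext = pt ⊕ key, XORing both sides with pt gives key = pt ⊕ ciphertext.
b3 XOR 3a = 89
36 XOR 37 = 01
24 XOR 05 = 21
46 XOR 5b = 1d
97 XOR 44 = d3
2a XOR 0c = 26
5d XOR fd = a0
dd XOR c0 = 1d
1e XOR 9b = 85
6a XOR b8 = d2

89 01 21 1d d3 26 a0 1d 85 d2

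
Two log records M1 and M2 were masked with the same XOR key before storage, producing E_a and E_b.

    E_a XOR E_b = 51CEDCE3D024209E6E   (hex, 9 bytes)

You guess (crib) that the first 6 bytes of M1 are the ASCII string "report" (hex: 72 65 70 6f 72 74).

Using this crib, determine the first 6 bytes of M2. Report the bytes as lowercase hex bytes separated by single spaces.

Since E_a ⊕ E_b = M1 ⊕ M2, XORing with the guessed M1 bytes yields the corresponding M2 bytes: M2 = (E_a ⊕ E_b) ⊕ M1.
byte 0:  81 XOR 114 =  35
byte 1: 206 XOR 101 = 171
byte 2: 220 XOR 112 = 172
byte 3: 227 XOR 111 = 140
byte 4: 208 XOR 114 = 162
byte 5:  36 XOR 116 =  80

23 ab ac 8c a2 50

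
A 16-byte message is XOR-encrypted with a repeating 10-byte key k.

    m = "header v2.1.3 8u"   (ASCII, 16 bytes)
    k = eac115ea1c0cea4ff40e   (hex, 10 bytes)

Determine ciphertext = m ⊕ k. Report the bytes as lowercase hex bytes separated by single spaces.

82 a4 74 8e 79 7e ca 39 c6 20 db ef 26 ca 24 79

The 10-byte key repeats, so the effective keystream is ea c1 15 ea 1c 0c ea 4f f4 0e ea c1 15 ea 1c 0c.
byte 0: 104 ⊕ 234 = 130
byte 1: 101 ⊕ 193 = 164
byte 2:  97 ⊕  21 = 116
byte 3: 100 ⊕ 234 = 142
byte 4: 101 ⊕  28 = 121
byte 5: 114 ⊕  12 = 126
byte 6:  32 ⊕ 234 = 202
byte 7: 118 ⊕  79 =  57
byte 8:  50 ⊕ 244 = 198
byte 9:  46 ⊕  14 =  32
byte 10:  49 ⊕ 234 = 219
byte 11:  46 ⊕ 193 = 239
byte 12:  51 ⊕  21 =  38
byte 13:  32 ⊕ 234 = 202
byte 14:  56 ⊕  28 =  36
byte 15: 117 ⊕  12 = 121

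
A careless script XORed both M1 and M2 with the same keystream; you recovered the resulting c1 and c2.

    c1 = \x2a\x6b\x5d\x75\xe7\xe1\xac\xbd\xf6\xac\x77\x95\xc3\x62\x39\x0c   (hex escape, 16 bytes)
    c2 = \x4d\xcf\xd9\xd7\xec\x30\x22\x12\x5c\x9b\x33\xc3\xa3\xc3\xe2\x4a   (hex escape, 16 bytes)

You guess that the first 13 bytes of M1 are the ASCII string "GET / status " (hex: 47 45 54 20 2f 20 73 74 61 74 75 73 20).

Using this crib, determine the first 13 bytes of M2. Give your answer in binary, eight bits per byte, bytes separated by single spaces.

First, c1 ⊕ c2 = (M1 ⊕ K) ⊕ (M2 ⊕ K) = M1 ⊕ M2, so the key drops out. Then M2 = (M1 ⊕ M2) ⊕ M1 over the first 13 bytes.
byte 0: (2a ^ 4d) ^ 47 = 67 ^ 47 = 20
byte 1: (6b ^ cf) ^ 45 = a4 ^ 45 = e1
byte 2: (5d ^ d9) ^ 54 = 84 ^ 54 = d0
byte 3: (75 ^ d7) ^ 20 = a2 ^ 20 = 82
byte 4: (e7 ^ ec) ^ 2f = 0b ^ 2f = 24
byte 5: (e1 ^ 30) ^ 20 = d1 ^ 20 = f1
byte 6: (ac ^ 22) ^ 73 = 8e ^ 73 = fd
byte 7: (bd ^ 12) ^ 74 = af ^ 74 = db
byte 8: (f6 ^ 5c) ^ 61 = aa ^ 61 = cb
byte 9: (ac ^ 9b) ^ 74 = 37 ^ 74 = 43
byte 10: (77 ^ 33) ^ 75 = 44 ^ 75 = 31
byte 11: (95 ^ c3) ^ 73 = 56 ^ 73 = 25
byte 12: (c3 ^ a3) ^ 20 = 60 ^ 20 = 40

00100000 11100001 11010000 10000010 00100100 11110001 11111101 11011011 11001011 01000011 00110001 00100101 01000000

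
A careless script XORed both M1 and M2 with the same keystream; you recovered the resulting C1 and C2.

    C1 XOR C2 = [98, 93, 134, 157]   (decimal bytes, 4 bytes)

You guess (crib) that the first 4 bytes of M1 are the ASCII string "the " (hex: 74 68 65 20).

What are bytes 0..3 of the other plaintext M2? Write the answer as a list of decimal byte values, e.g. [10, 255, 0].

[22, 53, 227, 189]

Since C1 ⊕ C2 = M1 ⊕ M2, XORing with the guessed M1 bytes yields the corresponding M2 bytes: M2 = (C1 ⊕ C2) ⊕ M1.
byte 0:  98 ^ 116 =  22
byte 1:  93 ^ 104 =  53
byte 2: 134 ^ 101 = 227
byte 3: 157 ^  32 = 189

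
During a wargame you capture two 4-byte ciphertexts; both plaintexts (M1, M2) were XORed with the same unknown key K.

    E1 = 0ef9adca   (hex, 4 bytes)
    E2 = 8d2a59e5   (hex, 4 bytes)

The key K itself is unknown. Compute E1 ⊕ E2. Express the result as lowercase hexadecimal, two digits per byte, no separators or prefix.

83d3f42f

E1 ⊕ E2 = (M1 ⊕ K) ⊕ (M2 ⊕ K) = M1 ⊕ M2 — the shared key cancels under XOR.
00001110 ⊕ 10001101 = 10000011
11111001 ⊕ 00101010 = 11010011
10101101 ⊕ 01011001 = 11110100
11001010 ⊕ 11100101 = 00101111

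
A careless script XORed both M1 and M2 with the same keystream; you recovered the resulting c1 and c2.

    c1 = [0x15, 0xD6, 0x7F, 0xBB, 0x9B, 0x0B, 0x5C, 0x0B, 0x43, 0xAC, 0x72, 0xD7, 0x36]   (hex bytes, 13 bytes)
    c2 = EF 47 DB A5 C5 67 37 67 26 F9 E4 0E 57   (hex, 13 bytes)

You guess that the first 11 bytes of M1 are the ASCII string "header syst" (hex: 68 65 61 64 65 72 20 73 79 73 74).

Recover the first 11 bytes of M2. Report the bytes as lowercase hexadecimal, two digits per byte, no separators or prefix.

92f4c57a3b1e4b1f1c26e2

First, c1 ⊕ c2 = (M1 ⊕ K) ⊕ (M2 ⊕ K) = M1 ⊕ M2, so the key drops out. Then M2 = (M1 ⊕ M2) ⊕ M1 over the first 11 bytes.
byte 0: (15 ^ ef) ^ 68 = fa ^ 68 = 92
byte 1: (d6 ^ 47) ^ 65 = 91 ^ 65 = f4
byte 2: (7f ^ db) ^ 61 = a4 ^ 61 = c5
byte 3: (bb ^ a5) ^ 64 = 1e ^ 64 = 7a
byte 4: (9b ^ c5) ^ 65 = 5e ^ 65 = 3b
byte 5: (0b ^ 67) ^ 72 = 6c ^ 72 = 1e
byte 6: (5c ^ 37) ^ 20 = 6b ^ 20 = 4b
byte 7: (0b ^ 67) ^ 73 = 6c ^ 73 = 1f
byte 8: (43 ^ 26) ^ 79 = 65 ^ 79 = 1c
byte 9: (ac ^ f9) ^ 73 = 55 ^ 73 = 26
byte 10: (72 ^ e4) ^ 74 = 96 ^ 74 = e2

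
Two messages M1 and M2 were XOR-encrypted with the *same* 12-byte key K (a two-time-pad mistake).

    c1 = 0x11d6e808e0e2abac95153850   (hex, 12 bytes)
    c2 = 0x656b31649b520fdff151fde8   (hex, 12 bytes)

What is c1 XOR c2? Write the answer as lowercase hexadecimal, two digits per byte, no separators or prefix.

c1 ⊕ c2 = (M1 ⊕ K) ⊕ (M2 ⊕ K) = M1 ⊕ M2 — the shared key cancels under XOR.
 17 xor 101 = 116
214 xor 107 = 189
232 xor  49 = 217
  8 xor 100 = 108
224 xor 155 = 123
226 xor  82 = 176
171 xor  15 = 164
172 xor 223 = 115
149 xor 241 = 100
 21 xor  81 =  68
 56 xor 253 = 197
 80 xor 232 = 184

74bdd96c7bb0a4736444c5b8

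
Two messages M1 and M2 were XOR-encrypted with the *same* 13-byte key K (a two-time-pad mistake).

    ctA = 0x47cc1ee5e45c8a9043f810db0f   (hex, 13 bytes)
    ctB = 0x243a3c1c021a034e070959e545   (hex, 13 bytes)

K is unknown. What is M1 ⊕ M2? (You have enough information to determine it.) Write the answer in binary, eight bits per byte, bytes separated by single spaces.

ctA ⊕ ctB = (M1 ⊕ K) ⊕ (M2 ⊕ K) = M1 ⊕ M2 — the shared key cancels under XOR.
byte 0:  71 XOR  36 =  99
byte 1: 204 XOR  58 = 246
byte 2:  30 XOR  60 =  34
byte 3: 229 XOR  28 = 249
byte 4: 228 XOR   2 = 230
byte 5:  92 XOR  26 =  70
byte 6: 138 XOR   3 = 137
byte 7: 144 XOR  78 = 222
byte 8:  67 XOR   7 =  68
byte 9: 248 XOR   9 = 241
byte 10:  16 XOR  89 =  73
byte 11: 219 XOR 229 =  62
byte 12:  15 XOR  69 =  74

01100011 11110110 00100010 11111001 11100110 01000110 10001001 11011110 01000100 11110001 01001001 00111110 01001010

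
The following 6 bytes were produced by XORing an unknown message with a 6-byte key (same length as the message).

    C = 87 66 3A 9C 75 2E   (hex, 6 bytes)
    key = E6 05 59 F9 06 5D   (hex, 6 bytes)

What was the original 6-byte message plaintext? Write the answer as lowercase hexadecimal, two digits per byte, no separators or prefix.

XOR is its own inverse, so applying the key byte-wise gives the result directly.
byte 0: 87 XOR e6 = 61
byte 1: 66 XOR 05 = 63
byte 2: 3a XOR 59 = 63
byte 3: 9c XOR f9 = 65
byte 4: 75 XOR 06 = 73
byte 5: 2e XOR 5d = 73

616363657373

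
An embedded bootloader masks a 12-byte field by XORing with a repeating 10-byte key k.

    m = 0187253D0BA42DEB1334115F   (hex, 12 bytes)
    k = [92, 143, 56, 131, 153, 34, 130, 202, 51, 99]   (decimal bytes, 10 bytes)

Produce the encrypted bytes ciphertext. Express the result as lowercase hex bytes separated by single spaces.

5d 08 1d be 92 86 af 21 20 57 4d d0

The 10-byte key repeats, so the effective keystream is 5c 8f 38 83 99 22 82 ca 33 63 5c 8f.
byte 0:   1 XOR  92 =  93
byte 1: 135 XOR 143 =   8
byte 2:  37 XOR  56 =  29
byte 3:  61 XOR 131 = 190
byte 4:  11 XOR 153 = 146
byte 5: 164 XOR  34 = 134
byte 6:  45 XOR 130 = 175
byte 7: 235 XOR 202 =  33
byte 8:  19 XOR  51 =  32
byte 9:  52 XOR  99 =  87
byte 10:  17 XOR  92 =  77
byte 11:  95 XOR 143 = 208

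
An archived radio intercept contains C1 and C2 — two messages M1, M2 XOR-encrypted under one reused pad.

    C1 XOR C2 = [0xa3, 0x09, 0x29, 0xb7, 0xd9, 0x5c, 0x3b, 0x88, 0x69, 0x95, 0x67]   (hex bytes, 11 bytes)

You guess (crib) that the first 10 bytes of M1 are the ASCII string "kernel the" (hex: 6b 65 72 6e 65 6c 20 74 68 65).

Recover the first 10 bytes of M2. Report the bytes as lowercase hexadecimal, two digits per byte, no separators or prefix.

c86c5bd9bc301bfc01f0

Since C1 ⊕ C2 = M1 ⊕ M2, XORing with the guessed M1 bytes yields the corresponding M2 bytes: M2 = (C1 ⊕ C2) ⊕ M1.
byte 0: a3 XOR 6b = c8
byte 1: 09 XOR 65 = 6c
byte 2: 29 XOR 72 = 5b
byte 3: b7 XOR 6e = d9
byte 4: d9 XOR 65 = bc
byte 5: 5c XOR 6c = 30
byte 6: 3b XOR 20 = 1b
byte 7: 88 XOR 74 = fc
byte 8: 69 XOR 68 = 01
byte 9: 95 XOR 65 = f0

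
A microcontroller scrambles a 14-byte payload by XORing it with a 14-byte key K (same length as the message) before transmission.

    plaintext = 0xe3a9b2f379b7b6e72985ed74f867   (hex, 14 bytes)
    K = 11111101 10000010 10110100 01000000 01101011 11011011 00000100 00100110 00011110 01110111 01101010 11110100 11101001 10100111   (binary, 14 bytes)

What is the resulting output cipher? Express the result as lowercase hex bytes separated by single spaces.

e3 XOR fd = 1e
a9 XOR 82 = 2b
b2 XOR b4 = 06
f3 XOR 40 = b3
79 XOR 6b = 12
b7 XOR db = 6c
b6 XOR 04 = b2
e7 XOR 26 = c1
29 XOR 1e = 37
85 XOR 77 = f2
ed XOR 6a = 87
74 XOR f4 = 80
f8 XOR e9 = 11
67 XOR a7 = c0

1e 2b 06 b3 12 6c b2 c1 37 f2 87 80 11 c0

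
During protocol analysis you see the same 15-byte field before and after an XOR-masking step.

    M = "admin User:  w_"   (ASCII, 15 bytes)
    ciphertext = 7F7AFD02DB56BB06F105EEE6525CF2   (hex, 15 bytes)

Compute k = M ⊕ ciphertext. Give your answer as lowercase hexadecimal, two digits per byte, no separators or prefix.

Since ciphertext = M ⊕ k, XORing both sides with M gives k = M ⊕ ciphertext.
byte 0:  97 XOR 127 =  30
byte 1: 100 XOR 122 =  30
byte 2: 109 XOR 253 = 144
byte 3: 105 XOR   2 = 107
byte 4: 110 XOR 219 = 181
byte 5:  32 XOR  86 = 118
byte 6:  85 XOR 187 = 238
byte 7: 115 XOR   6 = 117
byte 8: 101 XOR 241 = 148
byte 9: 114 XOR   5 = 119
byte 10:  58 XOR 238 = 212
byte 11:  32 XOR 230 = 198
byte 12:  32 XOR  82 = 114
byte 13: 119 XOR  92 =  43
byte 14:  95 XOR 242 = 173

1e1e906bb576ee759477d4c6722bad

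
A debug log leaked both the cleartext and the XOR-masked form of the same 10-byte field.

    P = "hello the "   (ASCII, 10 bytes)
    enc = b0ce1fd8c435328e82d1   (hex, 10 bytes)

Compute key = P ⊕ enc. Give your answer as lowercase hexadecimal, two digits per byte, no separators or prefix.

Since enc = P ⊕ key, XORing both sides with P gives key = P ⊕ enc.
byte 0: 68 xor b0 = d8
byte 1: 65 xor ce = ab
byte 2: 6c xor 1f = 73
byte 3: 6c xor d8 = b4
byte 4: 6f xor c4 = ab
byte 5: 20 xor 35 = 15
byte 6: 74 xor 32 = 46
byte 7: 68 xor 8e = e6
byte 8: 65 xor 82 = e7
byte 9: 20 xor d1 = f1

d8ab73b4ab1546e6e7f1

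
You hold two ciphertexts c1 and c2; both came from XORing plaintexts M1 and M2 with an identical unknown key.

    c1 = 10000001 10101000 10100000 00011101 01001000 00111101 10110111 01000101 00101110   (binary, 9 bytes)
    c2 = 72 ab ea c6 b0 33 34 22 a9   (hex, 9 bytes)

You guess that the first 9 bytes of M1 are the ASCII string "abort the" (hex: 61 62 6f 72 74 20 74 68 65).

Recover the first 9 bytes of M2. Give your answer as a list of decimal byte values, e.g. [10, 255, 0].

First, c1 ⊕ c2 = (M1 ⊕ K) ⊕ (M2 ⊕ K) = M1 ⊕ M2, so the key drops out. Then M2 = (M1 ⊕ M2) ⊕ M1 over the first 9 bytes.
byte 0: (81 XOR 72) XOR 61 = f3 XOR 61 = 92
byte 1: (a8 XOR ab) XOR 62 = 03 XOR 62 = 61
byte 2: (a0 XOR ea) XOR 6f = 4a XOR 6f = 25
byte 3: (1d XOR c6) XOR 72 = db XOR 72 = a9
byte 4: (48 XOR b0) XOR 74 = f8 XOR 74 = 8c
byte 5: (3d XOR 33) XOR 20 = 0e XOR 20 = 2e
byte 6: (b7 XOR 34) XOR 74 = 83 XOR 74 = f7
byte 7: (45 XOR 22) XOR 68 = 67 XOR 68 = 0f
byte 8: (2e XOR a9) XOR 65 = 87 XOR 65 = e2

[146, 97, 37, 169, 140, 46, 247, 15, 226]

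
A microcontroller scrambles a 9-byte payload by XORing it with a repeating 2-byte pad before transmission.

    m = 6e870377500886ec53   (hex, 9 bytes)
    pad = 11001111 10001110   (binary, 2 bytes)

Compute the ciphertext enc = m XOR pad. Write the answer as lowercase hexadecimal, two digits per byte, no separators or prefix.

The 2-byte key repeats, so the effective keystream is cf 8e cf 8e cf 8e cf 8e cf.
byte 0: 6e ⊕ cf = a1
byte 1: 87 ⊕ 8e = 09
byte 2: 03 ⊕ cf = cc
byte 3: 77 ⊕ 8e = f9
byte 4: 50 ⊕ cf = 9f
byte 5: 08 ⊕ 8e = 86
byte 6: 86 ⊕ cf = 49
byte 7: ec ⊕ 8e = 62
byte 8: 53 ⊕ cf = 9c

a109ccf99f8649629c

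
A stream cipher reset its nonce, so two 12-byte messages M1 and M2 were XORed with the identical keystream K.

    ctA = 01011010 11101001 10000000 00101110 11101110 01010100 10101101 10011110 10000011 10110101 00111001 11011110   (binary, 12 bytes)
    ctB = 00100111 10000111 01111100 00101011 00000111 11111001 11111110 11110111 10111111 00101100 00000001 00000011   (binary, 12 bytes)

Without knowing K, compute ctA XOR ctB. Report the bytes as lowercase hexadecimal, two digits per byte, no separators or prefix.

7d6efc05e9ad53693c9938dd

ctA ⊕ ctB = (M1 ⊕ K) ⊕ (M2 ⊕ K) = M1 ⊕ M2 — the shared key cancels under XOR.
byte 0:  90 ^  39 = 125
byte 1: 233 ^ 135 = 110
byte 2: 128 ^ 124 = 252
byte 3:  46 ^  43 =   5
byte 4: 238 ^   7 = 233
byte 5:  84 ^ 249 = 173
byte 6: 173 ^ 254 =  83
byte 7: 158 ^ 247 = 105
byte 8: 131 ^ 191 =  60
byte 9: 181 ^  44 = 153
byte 10:  57 ^   1 =  56
byte 11: 222 ^   3 = 221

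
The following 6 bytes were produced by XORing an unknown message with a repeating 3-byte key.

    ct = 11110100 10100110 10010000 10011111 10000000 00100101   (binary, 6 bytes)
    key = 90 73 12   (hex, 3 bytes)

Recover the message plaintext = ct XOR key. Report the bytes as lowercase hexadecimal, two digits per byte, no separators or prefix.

64d5820ff337

The 3-byte key repeats, so the effective keystream is 90 73 12 90 73 12.
byte 0: f4 ^ 90 = 64
byte 1: a6 ^ 73 = d5
byte 2: 90 ^ 12 = 82
byte 3: 9f ^ 90 = 0f
byte 4: 80 ^ 73 = f3
byte 5: 25 ^ 12 = 37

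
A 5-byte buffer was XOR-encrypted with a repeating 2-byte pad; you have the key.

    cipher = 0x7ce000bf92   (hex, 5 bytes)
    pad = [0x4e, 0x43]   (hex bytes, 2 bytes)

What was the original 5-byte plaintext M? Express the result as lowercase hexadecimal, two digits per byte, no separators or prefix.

32a34efcdc

The 2-byte key repeats, so the effective keystream is 4e 43 4e 43 4e.
byte 0: 7c ^ 4e = 32
byte 1: e0 ^ 43 = a3
byte 2: 00 ^ 4e = 4e
byte 3: bf ^ 43 = fc
byte 4: 92 ^ 4e = dc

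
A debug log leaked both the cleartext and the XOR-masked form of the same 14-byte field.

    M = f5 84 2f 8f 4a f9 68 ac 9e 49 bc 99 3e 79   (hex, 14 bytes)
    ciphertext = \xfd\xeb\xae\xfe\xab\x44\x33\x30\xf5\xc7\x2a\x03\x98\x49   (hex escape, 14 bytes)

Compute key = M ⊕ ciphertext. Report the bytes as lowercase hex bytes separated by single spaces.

Since ciphertext = M ⊕ key, XORing both sides with M gives key = M ⊕ ciphertext.
f5 ⊕ fd = 08
84 ⊕ eb = 6f
2f ⊕ ae = 81
8f ⊕ fe = 71
4a ⊕ ab = e1
f9 ⊕ 44 = bd
68 ⊕ 33 = 5b
ac ⊕ 30 = 9c
9e ⊕ f5 = 6b
49 ⊕ c7 = 8e
bc ⊕ 2a = 96
99 ⊕ 03 = 9a
3e ⊕ 98 = a6
79 ⊕ 49 = 30

08 6f 81 71 e1 bd 5b 9c 6b 8e 96 9a a6 30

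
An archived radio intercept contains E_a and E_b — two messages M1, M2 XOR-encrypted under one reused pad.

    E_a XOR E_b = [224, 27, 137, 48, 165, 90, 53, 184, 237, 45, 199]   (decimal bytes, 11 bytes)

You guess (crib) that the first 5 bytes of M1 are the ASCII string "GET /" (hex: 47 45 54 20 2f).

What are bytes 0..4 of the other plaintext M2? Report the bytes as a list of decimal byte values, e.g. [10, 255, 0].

Since E_a ⊕ E_b = M1 ⊕ M2, XORing with the guessed M1 bytes yields the corresponding M2 bytes: M2 = (E_a ⊕ E_b) ⊕ M1.
e0 xor 47 = a7
1b xor 45 = 5e
89 xor 54 = dd
30 xor 20 = 10
a5 xor 2f = 8a

[167, 94, 221, 16, 138]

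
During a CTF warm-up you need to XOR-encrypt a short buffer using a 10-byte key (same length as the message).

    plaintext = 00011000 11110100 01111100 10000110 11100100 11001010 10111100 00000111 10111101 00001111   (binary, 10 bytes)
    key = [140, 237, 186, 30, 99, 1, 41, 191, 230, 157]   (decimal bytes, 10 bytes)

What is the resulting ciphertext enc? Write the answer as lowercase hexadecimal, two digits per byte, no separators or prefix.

9419c69887cb95b85b92

18 ^ 8c = 94
f4 ^ ed = 19
7c ^ ba = c6
86 ^ 1e = 98
e4 ^ 63 = 87
ca ^ 01 = cb
bc ^ 29 = 95
07 ^ bf = b8
bd ^ e6 = 5b
0f ^ 9d = 92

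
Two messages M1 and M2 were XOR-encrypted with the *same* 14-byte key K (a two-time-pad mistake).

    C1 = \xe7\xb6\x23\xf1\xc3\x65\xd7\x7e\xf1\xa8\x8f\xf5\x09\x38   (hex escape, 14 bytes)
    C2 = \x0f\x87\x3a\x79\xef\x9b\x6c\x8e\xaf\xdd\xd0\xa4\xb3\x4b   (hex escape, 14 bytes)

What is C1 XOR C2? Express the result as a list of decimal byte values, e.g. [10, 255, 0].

[232, 49, 25, 136, 44, 254, 187, 240, 94, 117, 95, 81, 186, 115]

C1 ⊕ C2 = (M1 ⊕ K) ⊕ (M2 ⊕ K) = M1 ⊕ M2 — the shared key cancels under XOR.
byte 0: e7 ⊕ 0f = e8
byte 1: b6 ⊕ 87 = 31
byte 2: 23 ⊕ 3a = 19
byte 3: f1 ⊕ 79 = 88
byte 4: c3 ⊕ ef = 2c
byte 5: 65 ⊕ 9b = fe
byte 6: d7 ⊕ 6c = bb
byte 7: 7e ⊕ 8e = f0
byte 8: f1 ⊕ af = 5e
byte 9: a8 ⊕ dd = 75
byte 10: 8f ⊕ d0 = 5f
byte 11: f5 ⊕ a4 = 51
byte 12: 09 ⊕ b3 = ba
byte 13: 38 ⊕ 4b = 73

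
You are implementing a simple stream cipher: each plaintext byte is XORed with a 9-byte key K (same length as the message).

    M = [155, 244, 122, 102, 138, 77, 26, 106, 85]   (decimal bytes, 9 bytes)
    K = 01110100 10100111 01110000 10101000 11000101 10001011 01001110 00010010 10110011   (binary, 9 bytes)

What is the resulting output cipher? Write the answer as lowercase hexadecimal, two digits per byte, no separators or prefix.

byte 0: 10011011 xor 01110100 = 11101111
byte 1: 11110100 xor 10100111 = 01010011
byte 2: 01111010 xor 01110000 = 00001010
byte 3: 01100110 xor 10101000 = 11001110
byte 4: 10001010 xor 11000101 = 01001111
byte 5: 01001101 xor 10001011 = 11000110
byte 6: 00011010 xor 01001110 = 01010100
byte 7: 01101010 xor 00010010 = 01111000
byte 8: 01010101 xor 10110011 = 11100110

ef530ace4fc65478e6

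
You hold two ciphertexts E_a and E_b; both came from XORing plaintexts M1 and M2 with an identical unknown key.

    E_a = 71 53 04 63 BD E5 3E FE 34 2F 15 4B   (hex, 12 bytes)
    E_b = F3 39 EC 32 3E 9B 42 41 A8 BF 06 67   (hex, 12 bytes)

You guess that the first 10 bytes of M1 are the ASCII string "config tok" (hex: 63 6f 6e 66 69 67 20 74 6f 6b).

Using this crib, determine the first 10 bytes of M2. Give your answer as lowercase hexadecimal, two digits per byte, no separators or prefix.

First, E_a ⊕ E_b = (M1 ⊕ K) ⊕ (M2 ⊕ K) = M1 ⊕ M2, so the key drops out. Then M2 = (M1 ⊕ M2) ⊕ M1 over the first 10 bytes.
byte 0: (71 ⊕ f3) ⊕ 63 = 82 ⊕ 63 = e1
byte 1: (53 ⊕ 39) ⊕ 6f = 6a ⊕ 6f = 05
byte 2: (04 ⊕ ec) ⊕ 6e = e8 ⊕ 6e = 86
byte 3: (63 ⊕ 32) ⊕ 66 = 51 ⊕ 66 = 37
byte 4: (bd ⊕ 3e) ⊕ 69 = 83 ⊕ 69 = ea
byte 5: (e5 ⊕ 9b) ⊕ 67 = 7e ⊕ 67 = 19
byte 6: (3e ⊕ 42) ⊕ 20 = 7c ⊕ 20 = 5c
byte 7: (fe ⊕ 41) ⊕ 74 = bf ⊕ 74 = cb
byte 8: (34 ⊕ a8) ⊕ 6f = 9c ⊕ 6f = f3
byte 9: (2f ⊕ bf) ⊕ 6b = 90 ⊕ 6b = fb

e1058637ea195ccbf3fb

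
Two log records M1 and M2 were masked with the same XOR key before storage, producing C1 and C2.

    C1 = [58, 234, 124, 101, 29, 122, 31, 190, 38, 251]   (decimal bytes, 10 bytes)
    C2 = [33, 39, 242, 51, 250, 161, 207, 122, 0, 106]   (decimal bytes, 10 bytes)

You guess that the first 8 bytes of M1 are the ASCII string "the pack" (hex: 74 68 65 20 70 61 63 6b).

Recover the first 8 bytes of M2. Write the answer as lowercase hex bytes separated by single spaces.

First, C1 ⊕ C2 = (M1 ⊕ K) ⊕ (M2 ⊕ K) = M1 ⊕ M2, so the key drops out. Then M2 = (M1 ⊕ M2) ⊕ M1 over the first 8 bytes.
byte 0: (3a ^ 21) ^ 74 = 1b ^ 74 = 6f
byte 1: (ea ^ 27) ^ 68 = cd ^ 68 = a5
byte 2: (7c ^ f2) ^ 65 = 8e ^ 65 = eb
byte 3: (65 ^ 33) ^ 20 = 56 ^ 20 = 76
byte 4: (1d ^ fa) ^ 70 = e7 ^ 70 = 97
byte 5: (7a ^ a1) ^ 61 = db ^ 61 = ba
byte 6: (1f ^ cf) ^ 63 = d0 ^ 63 = b3
byte 7: (be ^ 7a) ^ 6b = c4 ^ 6b = af

6f a5 eb 76 97 ba b3 af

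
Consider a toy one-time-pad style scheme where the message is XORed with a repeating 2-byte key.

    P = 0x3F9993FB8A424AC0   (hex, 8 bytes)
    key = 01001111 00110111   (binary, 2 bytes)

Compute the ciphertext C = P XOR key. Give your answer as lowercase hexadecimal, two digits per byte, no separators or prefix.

70aedcccc57505f7

The 2-byte key repeats, so the effective keystream is 4f 37 4f 37 4f 37 4f 37.
byte 0: 3f ⊕ 4f = 70
byte 1: 99 ⊕ 37 = ae
byte 2: 93 ⊕ 4f = dc
byte 3: fb ⊕ 37 = cc
byte 4: 8a ⊕ 4f = c5
byte 5: 42 ⊕ 37 = 75
byte 6: 4a ⊕ 4f = 05
byte 7: c0 ⊕ 37 = f7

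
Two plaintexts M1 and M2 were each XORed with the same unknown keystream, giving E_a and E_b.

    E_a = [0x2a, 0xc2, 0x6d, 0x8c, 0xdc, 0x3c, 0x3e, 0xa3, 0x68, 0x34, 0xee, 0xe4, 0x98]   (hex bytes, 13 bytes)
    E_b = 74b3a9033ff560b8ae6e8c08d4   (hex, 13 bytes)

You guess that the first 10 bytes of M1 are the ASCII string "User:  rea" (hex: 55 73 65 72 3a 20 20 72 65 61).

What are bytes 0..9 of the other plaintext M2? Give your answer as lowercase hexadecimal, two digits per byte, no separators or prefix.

0b02a1fdd9e97e69a33b

First, E_a ⊕ E_b = (M1 ⊕ K) ⊕ (M2 ⊕ K) = M1 ⊕ M2, so the key drops out. Then M2 = (M1 ⊕ M2) ⊕ M1 over the first 10 bytes.
byte 0: (2a ⊕ 74) ⊕ 55 = 5e ⊕ 55 = 0b
byte 1: (c2 ⊕ b3) ⊕ 73 = 71 ⊕ 73 = 02
byte 2: (6d ⊕ a9) ⊕ 65 = c4 ⊕ 65 = a1
byte 3: (8c ⊕ 03) ⊕ 72 = 8f ⊕ 72 = fd
byte 4: (dc ⊕ 3f) ⊕ 3a = e3 ⊕ 3a = d9
byte 5: (3c ⊕ f5) ⊕ 20 = c9 ⊕ 20 = e9
byte 6: (3e ⊕ 60) ⊕ 20 = 5e ⊕ 20 = 7e
byte 7: (a3 ⊕ b8) ⊕ 72 = 1b ⊕ 72 = 69
byte 8: (68 ⊕ ae) ⊕ 65 = c6 ⊕ 65 = a3
byte 9: (34 ⊕ 6e) ⊕ 61 = 5a ⊕ 61 = 3b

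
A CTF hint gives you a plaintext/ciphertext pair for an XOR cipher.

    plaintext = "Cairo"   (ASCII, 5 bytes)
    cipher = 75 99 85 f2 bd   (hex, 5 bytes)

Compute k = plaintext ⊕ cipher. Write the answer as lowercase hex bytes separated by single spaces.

Since cipher = plaintext ⊕ k, XORing both sides with plaintext gives k = plaintext ⊕ cipher.
43 XOR 75 = 36
61 XOR 99 = f8
69 XOR 85 = ec
72 XOR f2 = 80
6f XOR bd = d2

36 f8 ec 80 d2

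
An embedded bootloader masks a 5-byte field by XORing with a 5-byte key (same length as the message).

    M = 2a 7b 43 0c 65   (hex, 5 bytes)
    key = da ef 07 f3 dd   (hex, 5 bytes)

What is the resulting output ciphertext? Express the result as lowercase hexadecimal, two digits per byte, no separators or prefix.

f09444ffb8

XOR is its own inverse, so applying the key byte-wise gives the result directly.
 42 ⊕ 218 = 240
123 ⊕ 239 = 148
 67 ⊕   7 =  68
 12 ⊕ 243 = 255
101 ⊕ 221 = 184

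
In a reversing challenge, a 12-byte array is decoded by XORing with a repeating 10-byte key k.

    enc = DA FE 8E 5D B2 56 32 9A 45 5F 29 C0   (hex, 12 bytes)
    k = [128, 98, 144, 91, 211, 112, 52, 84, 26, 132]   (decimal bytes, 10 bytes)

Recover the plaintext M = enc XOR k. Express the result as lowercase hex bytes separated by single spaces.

5a 9c 1e 06 61 26 06 ce 5f db a9 a2

The 10-byte key repeats, so the effective keystream is 80 62 90 5b d3 70 34 54 1a 84 80 62.
byte 0: da ⊕ 80 = 5a
byte 1: fe ⊕ 62 = 9c
byte 2: 8e ⊕ 90 = 1e
byte 3: 5d ⊕ 5b = 06
byte 4: b2 ⊕ d3 = 61
byte 5: 56 ⊕ 70 = 26
byte 6: 32 ⊕ 34 = 06
byte 7: 9a ⊕ 54 = ce
byte 8: 45 ⊕ 1a = 5f
byte 9: 5f ⊕ 84 = db
byte 10: 29 ⊕ 80 = a9
byte 11: c0 ⊕ 62 = a2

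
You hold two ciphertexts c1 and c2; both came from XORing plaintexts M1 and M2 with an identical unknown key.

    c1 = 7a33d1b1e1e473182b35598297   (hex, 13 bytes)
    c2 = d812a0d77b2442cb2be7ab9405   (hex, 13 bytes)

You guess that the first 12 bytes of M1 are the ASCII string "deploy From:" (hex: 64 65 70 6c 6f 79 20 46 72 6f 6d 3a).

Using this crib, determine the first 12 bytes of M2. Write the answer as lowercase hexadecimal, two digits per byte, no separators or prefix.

First, c1 ⊕ c2 = (M1 ⊕ K) ⊕ (M2 ⊕ K) = M1 ⊕ M2, so the key drops out. Then M2 = (M1 ⊕ M2) ⊕ M1 over the first 12 bytes.
byte 0: (7a xor d8) xor 64 = a2 xor 64 = c6
byte 1: (33 xor 12) xor 65 = 21 xor 65 = 44
byte 2: (d1 xor a0) xor 70 = 71 xor 70 = 01
byte 3: (b1 xor d7) xor 6c = 66 xor 6c = 0a
byte 4: (e1 xor 7b) xor 6f = 9a xor 6f = f5
byte 5: (e4 xor 24) xor 79 = c0 xor 79 = b9
byte 6: (73 xor 42) xor 20 = 31 xor 20 = 11
byte 7: (18 xor cb) xor 46 = d3 xor 46 = 95
byte 8: (2b xor 2b) xor 72 = 00 xor 72 = 72
byte 9: (35 xor e7) xor 6f = d2 xor 6f = bd
byte 10: (59 xor ab) xor 6d = f2 xor 6d = 9f
byte 11: (82 xor 94) xor 3a = 16 xor 3a = 2c

c644010af5b9119572bd9f2c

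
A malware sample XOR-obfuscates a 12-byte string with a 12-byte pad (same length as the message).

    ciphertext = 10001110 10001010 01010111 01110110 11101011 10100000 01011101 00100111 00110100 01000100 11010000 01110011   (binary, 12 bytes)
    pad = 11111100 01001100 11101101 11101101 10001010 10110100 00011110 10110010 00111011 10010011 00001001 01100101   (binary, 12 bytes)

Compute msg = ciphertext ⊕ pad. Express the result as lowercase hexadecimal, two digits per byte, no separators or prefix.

XOR is its own inverse, so applying the key byte-wise gives the result directly.
8e ^ fc = 72
8a ^ 4c = c6
57 ^ ed = ba
76 ^ ed = 9b
eb ^ 8a = 61
a0 ^ b4 = 14
5d ^ 1e = 43
27 ^ b2 = 95
34 ^ 3b = 0f
44 ^ 93 = d7
d0 ^ 09 = d9
73 ^ 65 = 16

72c6ba9b611443950fd7d916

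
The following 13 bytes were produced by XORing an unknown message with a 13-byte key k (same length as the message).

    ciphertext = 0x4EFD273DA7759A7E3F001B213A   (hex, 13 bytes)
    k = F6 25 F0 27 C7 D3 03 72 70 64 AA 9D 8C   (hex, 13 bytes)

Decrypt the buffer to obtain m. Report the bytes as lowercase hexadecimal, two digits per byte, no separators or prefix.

b8d8d71a60a6990c4f64b1bcb6

XOR is its own inverse, so applying the key byte-wise gives the result directly.
4e ^ f6 = b8
fd ^ 25 = d8
27 ^ f0 = d7
3d ^ 27 = 1a
a7 ^ c7 = 60
75 ^ d3 = a6
9a ^ 03 = 99
7e ^ 72 = 0c
3f ^ 70 = 4f
00 ^ 64 = 64
1b ^ aa = b1
21 ^ 9d = bc
3a ^ 8c = b6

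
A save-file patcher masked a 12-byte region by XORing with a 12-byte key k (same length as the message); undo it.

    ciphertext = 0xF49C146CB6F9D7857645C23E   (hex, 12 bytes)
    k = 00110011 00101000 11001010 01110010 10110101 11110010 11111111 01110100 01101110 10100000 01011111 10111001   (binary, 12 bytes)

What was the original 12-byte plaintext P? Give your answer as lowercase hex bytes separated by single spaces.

11110100 XOR 00110011 = 11000111
10011100 XOR 00101000 = 10110100
00010100 XOR 11001010 = 11011110
01101100 XOR 01110010 = 00011110
10110110 XOR 10110101 = 00000011
11111001 XOR 11110010 = 00001011
11010111 XOR 11111111 = 00101000
10000101 XOR 01110100 = 11110001
01110110 XOR 01101110 = 00011000
01000101 XOR 10100000 = 11100101
11000010 XOR 01011111 = 10011101
00111110 XOR 10111001 = 10000111

c7 b4 de 1e 03 0b 28 f1 18 e5 9d 87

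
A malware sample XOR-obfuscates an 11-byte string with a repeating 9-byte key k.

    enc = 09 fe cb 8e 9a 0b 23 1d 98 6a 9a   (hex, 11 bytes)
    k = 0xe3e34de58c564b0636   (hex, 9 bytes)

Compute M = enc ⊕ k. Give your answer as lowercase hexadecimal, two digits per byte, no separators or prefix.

ea1d866b165d681bae8979

The 9-byte key repeats, so the effective keystream is e3 e3 4d e5 8c 56 4b 06 36 e3 e3.
byte 0: 09 ⊕ e3 = ea
byte 1: fe ⊕ e3 = 1d
byte 2: cb ⊕ 4d = 86
byte 3: 8e ⊕ e5 = 6b
byte 4: 9a ⊕ 8c = 16
byte 5: 0b ⊕ 56 = 5d
byte 6: 23 ⊕ 4b = 68
byte 7: 1d ⊕ 06 = 1b
byte 8: 98 ⊕ 36 = ae
byte 9: 6a ⊕ e3 = 89
byte 10: 9a ⊕ e3 = 79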